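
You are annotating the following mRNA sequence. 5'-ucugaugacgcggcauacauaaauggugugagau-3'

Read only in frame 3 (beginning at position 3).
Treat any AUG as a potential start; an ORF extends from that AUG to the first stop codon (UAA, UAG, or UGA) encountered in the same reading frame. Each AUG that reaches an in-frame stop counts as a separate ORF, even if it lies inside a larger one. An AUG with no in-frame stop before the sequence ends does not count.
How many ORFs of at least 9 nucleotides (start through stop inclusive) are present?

0

Frame 3: UGA UGA CGC GGC AUA CAU AAA UGG UGU GAG — no AUG→stop ORF.
No ORF reaches 9 nucleotides. Count = 0.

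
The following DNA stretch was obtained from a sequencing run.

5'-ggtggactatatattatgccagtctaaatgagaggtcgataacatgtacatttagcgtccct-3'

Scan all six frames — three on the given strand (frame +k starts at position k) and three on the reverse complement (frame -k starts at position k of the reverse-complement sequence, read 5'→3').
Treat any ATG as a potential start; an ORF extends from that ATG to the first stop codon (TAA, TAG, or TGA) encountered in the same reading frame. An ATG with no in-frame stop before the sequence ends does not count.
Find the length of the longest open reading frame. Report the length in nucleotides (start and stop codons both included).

45

Reverse complement (5'→3'): AGGGACGCTAAATGTACATGTTATCGACCTCTCATTTAGACTGGCATAATATATAGTCCACC
Frame +1: GGT GGA CTA TAT ATT ATG CCA GTC TAA ATG AGA GGT CGA TAA CAT GTA CAT TTA GCG TCC — ATG at 16, stop TAA at 25 → 12 nt; ATG at 28, stop TAA at 40 → 15 nt.
Frame +2: GTG GAC TAT ATA TTA TGC CAG TCT AAA TGA GAG GTC GAT AAC ATG TAC ATT TAG CGT CCC — ATG at 44, stop TAG at 53 → 12 nt.
Frame +3: TGG ACT ATA TAT TAT GCC AGT CTA AAT GAG AGG TCG ATA ACA TGT ACA TTT AGC GTC CCT — no ATG→stop ORF.
Frame -1: AGG GAC GCT AAA TGT ACA TGT TAT CGA CCT CTC ATT TAG ACT GGC ATA ATA TAT AGT CCA — no ATG→stop ORF.
Frame -2: GGG ACG CTA AAT GTA CAT GTT ATC GAC CTC TCA TTT AGA CTG GCA TAA TAT ATA GTC CAC — no ATG→stop ORF.
Frame -3: GGA CGC TAA ATG TAC ATG TTA TCG ACC TCT CAT TTA GAC TGG CAT AAT ATA TAG TCC ACC — ATG at 12, stop TAG at 54 → 45 nt; ATG at 18, stop TAG at 54 → 39 nt.
Longest: frame -3, positions 12–56, 45 nt = 15 codons = 14 aa. → 45 nucleotides.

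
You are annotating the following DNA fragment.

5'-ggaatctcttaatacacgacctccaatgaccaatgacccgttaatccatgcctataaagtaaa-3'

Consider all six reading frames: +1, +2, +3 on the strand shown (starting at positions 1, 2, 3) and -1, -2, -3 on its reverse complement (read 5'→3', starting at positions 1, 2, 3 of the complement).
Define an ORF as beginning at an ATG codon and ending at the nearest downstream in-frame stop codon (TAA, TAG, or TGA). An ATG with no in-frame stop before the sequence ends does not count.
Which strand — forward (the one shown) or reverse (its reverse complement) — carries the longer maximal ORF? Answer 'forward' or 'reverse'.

Reverse complement (5'→3'): TTTACTTTATAGGCATGGATTAACGGGTCATTGGTCATTGGAGGTCGTGTATTAAGAGATTCC
Frame +1: GGA ATC TCT TAA TAC ACG ACC TCC AAT GAC CAA TGA CCC GTT AAT CCA TGC CTA TAA AGT AAA — no ATG→stop ORF.
Frame +2: GAA TCT CTT AAT ACA CGA CCT CCA ATG ACC AAT GAC CCG TTA ATC CAT GCC TAT AAA GTA — no ATG→stop ORF.
Frame +3: AAT CTC TTA ATA CAC GAC CTC CAA TGA CCA ATG ACC CGT TAA TCC ATG CCT ATA AAG TAA — ATG at 33, stop TAA at 42 → 12 nt; ATG at 48, stop TAA at 60 → 15 nt.
Frame -1: TTT ACT TTA TAG GCA TGG ATT AAC GGG TCA TTG GTC ATT GGA GGT CGT GTA TTA AGA GAT TCC — no ATG→stop ORF.
Frame -2: TTA CTT TAT AGG CAT GGA TTA ACG GGT CAT TGG TCA TTG GAG GTC GTG TAT TAA GAG ATT — no ATG→stop ORF.
Frame -3: TAC TTT ATA GGC ATG GAT TAA CGG GTC ATT GGT CAT TGG AGG TCG TGT ATT AAG AGA TTC — ATG at 15, stop TAA at 21 → 9 nt.
Forward-strand max 15 nt; reverse-strand max 9 nt. The forward strand has the longer ORF.

forward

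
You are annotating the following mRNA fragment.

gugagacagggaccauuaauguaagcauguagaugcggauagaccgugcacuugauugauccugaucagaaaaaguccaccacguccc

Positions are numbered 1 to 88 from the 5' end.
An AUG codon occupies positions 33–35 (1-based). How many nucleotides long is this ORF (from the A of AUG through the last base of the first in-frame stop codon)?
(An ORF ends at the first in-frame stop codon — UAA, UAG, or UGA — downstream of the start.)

Codons from position 33: AUG (33–35), CGG (36–38), AUA (39–41), GAC (42–44), CGU (45–47), GCA (48–50), CUU (51–53), GAU (54–56), UGA (57–59).
UGA is the first in-frame stop; ORF spans 33–59, 27 nucleotides.

27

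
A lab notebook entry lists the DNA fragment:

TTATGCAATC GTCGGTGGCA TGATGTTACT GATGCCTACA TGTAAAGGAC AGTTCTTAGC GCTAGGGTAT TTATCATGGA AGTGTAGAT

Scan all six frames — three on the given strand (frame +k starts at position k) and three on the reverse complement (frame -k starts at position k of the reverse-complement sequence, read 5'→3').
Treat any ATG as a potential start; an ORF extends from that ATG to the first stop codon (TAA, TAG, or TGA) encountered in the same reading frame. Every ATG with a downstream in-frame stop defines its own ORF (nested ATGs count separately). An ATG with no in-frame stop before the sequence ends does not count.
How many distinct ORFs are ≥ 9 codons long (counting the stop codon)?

1

Reverse complement (5'→3'): ATCTACACTTCCATGATAAATACCCTAGCGCTAAGAACTGTCCTTTACATGTAGGCATCAGTAACATCATGCCACCGACGATTGCATAA
Frame +1: TTA TGC AAT CGT CGG TGG CAT GAT GTT ACT GAT GCC TAC ATG TAA AGG ACA GTT CTT AGC GCT AGG GTA TTT ATC ATG GAA GTG TAG — ATG at 40, stop TAA at 43 → 6 nt; ATG at 76, stop TAG at 85 → 12 nt.
Frame +2: TAT GCA ATC GTC GGT GGC ATG ATG TTA CTG ATG CCT ACA TGT AAA GGA CAG TTC TTA GCG CTA GGG TAT TTA TCA TGG AAG TGT AGA — no ATG→stop ORF.
Frame +3: ATG CAA TCG TCG GTG GCA TGA TGT TAC TGA TGC CTA CAT GTA AAG GAC AGT TCT TAG CGC TAG GGT ATT TAT CAT GGA AGT GTA GAT — ATG at 3, stop TGA at 21 → 21 nt.
Frame -1: ATC TAC ACT TCC ATG ATA AAT ACC CTA GCG CTA AGA ACT GTC CTT TAC ATG TAG GCA TCA GTA ACA TCA TGC CAC CGA CGA TTG CAT — ATG at 13, stop TAG at 52 → 42 nt; ATG at 49, stop TAG at 52 → 6 nt.
Frame -2: TCT ACA CTT CCA TGA TAA ATA CCC TAG CGC TAA GAA CTG TCC TTT ACA TGT AGG CAT CAG TAA CAT CAT GCC ACC GAC GAT TGC ATA — no ATG→stop ORF.
Frame -3: CTA CAC TTC CAT GAT AAA TAC CCT AGC GCT AAG AAC TGT CCT TTA CAT GTA GGC ATC AGT AAC ATC ATG CCA CCG ACG ATT GCA TAA — ATG at 69, stop TAA at 87 → 21 nt.
ORFs ≥ 9 codons: frame -1 13–54 (14 codons). Count = 1.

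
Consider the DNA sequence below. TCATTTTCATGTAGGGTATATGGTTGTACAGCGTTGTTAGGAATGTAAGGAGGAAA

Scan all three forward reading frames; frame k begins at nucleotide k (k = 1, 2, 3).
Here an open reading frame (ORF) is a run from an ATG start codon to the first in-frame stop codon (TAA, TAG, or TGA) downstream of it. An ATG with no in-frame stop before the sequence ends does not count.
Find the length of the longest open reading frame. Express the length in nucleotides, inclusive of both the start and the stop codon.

Frame 1: TCA TTT TCA TGT AGG GTA TAT GGT TGT ACA GCG TTG TTA GGA ATG TAA GGA GGA — ATG at 43, stop TAA at 46 → 6 nt.
Frame 2: CAT TTT CAT GTA GGG TAT ATG GTT GTA CAG CGT TGT TAG GAA TGT AAG GAG GAA — ATG at 20, stop TAG at 38 → 21 nt.
Frame 3: ATT TTC ATG TAG GGT ATA TGG TTG TAC AGC GTT GTT AGG AAT GTA AGG AGG AAA — ATG at 9, stop TAG at 12 → 6 nt.
Longest: frame 2, positions 20–40, 21 nt = 7 codons = 6 aa. → 21 nucleotides.

21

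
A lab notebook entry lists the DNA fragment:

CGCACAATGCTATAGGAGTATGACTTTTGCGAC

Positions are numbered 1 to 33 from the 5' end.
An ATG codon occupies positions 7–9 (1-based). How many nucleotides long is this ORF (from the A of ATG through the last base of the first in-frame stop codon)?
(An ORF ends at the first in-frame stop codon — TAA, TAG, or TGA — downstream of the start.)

9

Codons from position 7: ATG (7–9), CTA (10–12), TAG (13–15).
TAG is the first in-frame stop; ORF spans 7–15, 9 nucleotides.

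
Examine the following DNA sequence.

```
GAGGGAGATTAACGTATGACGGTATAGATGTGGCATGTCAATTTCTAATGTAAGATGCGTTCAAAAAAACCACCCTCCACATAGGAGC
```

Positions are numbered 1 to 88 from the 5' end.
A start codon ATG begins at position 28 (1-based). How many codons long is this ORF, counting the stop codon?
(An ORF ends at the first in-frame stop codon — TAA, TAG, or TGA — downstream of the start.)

7

Codons from position 28: ATG (28–30), TGG (31–33), CAT (34–36), GTC (37–39), AAT (40–42), TTC (43–45), TAA (46–48).
TAA is the first in-frame stop; that's 7 codons including the stop.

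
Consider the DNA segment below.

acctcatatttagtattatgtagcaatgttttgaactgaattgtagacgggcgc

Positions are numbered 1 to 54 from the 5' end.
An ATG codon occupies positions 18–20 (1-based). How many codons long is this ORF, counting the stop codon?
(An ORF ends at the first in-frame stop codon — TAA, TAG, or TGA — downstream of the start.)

2

Codons from position 18: ATG (18–20), TAG (21–23).
TAG is the first in-frame stop; that's 2 codons including the stop.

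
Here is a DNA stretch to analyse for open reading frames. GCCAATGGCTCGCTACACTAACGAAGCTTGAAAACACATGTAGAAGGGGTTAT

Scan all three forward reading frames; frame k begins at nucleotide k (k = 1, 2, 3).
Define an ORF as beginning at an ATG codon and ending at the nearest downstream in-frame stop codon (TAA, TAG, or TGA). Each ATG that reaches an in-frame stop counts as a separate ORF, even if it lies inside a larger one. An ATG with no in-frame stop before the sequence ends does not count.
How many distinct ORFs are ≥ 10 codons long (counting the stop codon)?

0

Frame 1: GCC AAT GGC TCG CTA CAC TAA CGA AGC TTG AAA ACA CAT GTA GAA GGG GTT — no ATG→stop ORF.
Frame 2: CCA ATG GCT CGC TAC ACT AAC GAA GCT TGA AAA CAC ATG TAG AAG GGG TTA — ATG at 5, stop TGA at 29 → 27 nt; ATG at 38, stop TAG at 41 → 6 nt.
Frame 3: CAA TGG CTC GCT ACA CTA ACG AAG CTT GAA AAC ACA TGT AGA AGG GGT TAT — no ATG→stop ORF.
No ORF reaches 10 codons. Count = 0.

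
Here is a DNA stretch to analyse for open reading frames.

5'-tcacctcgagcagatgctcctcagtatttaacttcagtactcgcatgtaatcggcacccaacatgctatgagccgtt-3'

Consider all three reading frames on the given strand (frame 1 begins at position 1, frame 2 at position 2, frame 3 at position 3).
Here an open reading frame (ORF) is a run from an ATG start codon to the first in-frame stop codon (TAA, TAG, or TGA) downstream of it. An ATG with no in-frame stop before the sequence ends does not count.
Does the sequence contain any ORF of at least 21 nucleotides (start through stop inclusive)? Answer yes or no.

no

Frame 1: TCA CCT CGA GCA GAT GCT CCT CAG TAT TTA ACT TCA GTA CTC GCA TGT AAT CGG CAC CCA ACA TGC TAT GAG CCG — no ATG→stop ORF.
Frame 2: CAC CTC GAG CAG ATG CTC CTC AGT ATT TAA CTT CAG TAC TCG CAT GTA ATC GGC ACC CAA CAT GCT ATG AGC CGT — ATG at 14, stop TAA at 29 → 18 nt.
Frame 3: ACC TCG AGC AGA TGC TCC TCA GTA TTT AAC TTC AGT ACT CGC ATG TAA TCG GCA CCC AAC ATG CTA TGA GCC GTT — ATG at 45, stop TAA at 48 → 6 nt; ATG at 63, stop TGA at 69 → 9 nt.
Largest ORF found is 18 nucleotides < 21, so no.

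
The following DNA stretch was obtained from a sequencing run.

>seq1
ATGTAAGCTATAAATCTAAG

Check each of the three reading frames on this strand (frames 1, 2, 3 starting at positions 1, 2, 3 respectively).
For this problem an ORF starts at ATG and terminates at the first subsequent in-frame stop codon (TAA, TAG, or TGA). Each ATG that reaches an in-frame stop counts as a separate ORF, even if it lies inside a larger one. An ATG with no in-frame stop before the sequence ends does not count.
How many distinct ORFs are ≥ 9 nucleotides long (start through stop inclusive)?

Frame 1: ATG TAA GCT ATA AAT CTA — ATG at 1, stop TAA at 4 → 6 nt.
Frame 2: TGT AAG CTA TAA ATC TAA — no ATG→stop ORF.
Frame 3: GTA AGC TAT AAA TCT AAG — no ATG→stop ORF.
No ORF reaches 9 nucleotides. Count = 0.

0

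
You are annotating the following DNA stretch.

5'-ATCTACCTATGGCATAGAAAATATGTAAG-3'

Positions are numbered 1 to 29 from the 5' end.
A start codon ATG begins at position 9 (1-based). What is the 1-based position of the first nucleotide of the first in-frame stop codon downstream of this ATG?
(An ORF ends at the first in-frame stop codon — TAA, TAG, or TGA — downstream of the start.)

Codons from position 9: ATG (9–11), GCA (12–14), TAG (15–17).
TAG is a stop codon; it begins at position 15.

15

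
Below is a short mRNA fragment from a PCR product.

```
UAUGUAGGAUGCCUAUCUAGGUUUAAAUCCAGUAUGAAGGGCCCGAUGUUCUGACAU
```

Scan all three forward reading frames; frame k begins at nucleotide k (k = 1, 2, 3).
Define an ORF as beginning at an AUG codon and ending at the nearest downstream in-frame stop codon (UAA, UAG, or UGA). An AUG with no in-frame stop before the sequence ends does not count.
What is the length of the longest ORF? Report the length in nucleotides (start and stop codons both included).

Frame 1: UAU GUA GGA UGC CUA UCU AGG UUU AAA UCC AGU AUG AAG GGC CCG AUG UUC UGA CAU — AUG at 34, stop UGA at 52 → 21 nt; AUG at 46, stop UGA at 52 → 9 nt.
Frame 2: AUG UAG GAU GCC UAU CUA GGU UUA AAU CCA GUA UGA AGG GCC CGA UGU UCU GAC — AUG at 2, stop UAG at 5 → 6 nt.
Frame 3: UGU AGG AUG CCU AUC UAG GUU UAA AUC CAG UAU GAA GGG CCC GAU GUU CUG ACA — AUG at 9, stop UAG at 18 → 12 nt.
Longest: frame 1, positions 34–54, 21 nt = 7 codons = 6 aa. → 21 nucleotides.

21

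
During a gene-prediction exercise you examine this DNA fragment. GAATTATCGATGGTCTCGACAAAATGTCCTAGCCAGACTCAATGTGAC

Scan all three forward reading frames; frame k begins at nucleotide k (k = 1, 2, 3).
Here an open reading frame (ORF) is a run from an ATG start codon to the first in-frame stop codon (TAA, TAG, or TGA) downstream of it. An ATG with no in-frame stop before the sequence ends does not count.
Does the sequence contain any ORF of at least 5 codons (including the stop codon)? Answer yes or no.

no

Frame 1: GAA TTA TCG ATG GTC TCG ACA AAA TGT CCT AGC CAG ACT CAA TGT GAC — no ATG→stop ORF.
Frame 2: AAT TAT CGA TGG TCT CGA CAA AAT GTC CTA GCC AGA CTC AAT GTG — no ATG→stop ORF.
Frame 3: ATT ATC GAT GGT CTC GAC AAA ATG TCC TAG CCA GAC TCA ATG TGA — ATG at 24, stop TAG at 30 → 9 nt; ATG at 42, stop TGA at 45 → 6 nt.
Largest ORF found is 3 codons < 5, so no.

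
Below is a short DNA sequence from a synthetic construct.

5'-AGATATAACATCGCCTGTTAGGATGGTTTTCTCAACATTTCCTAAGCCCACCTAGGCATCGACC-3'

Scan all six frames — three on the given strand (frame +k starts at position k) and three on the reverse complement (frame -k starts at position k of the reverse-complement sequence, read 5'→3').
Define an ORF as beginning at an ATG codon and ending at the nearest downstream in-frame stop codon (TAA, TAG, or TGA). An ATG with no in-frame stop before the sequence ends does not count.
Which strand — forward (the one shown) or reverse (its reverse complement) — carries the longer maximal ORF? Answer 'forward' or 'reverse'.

forward

Reverse complement (5'→3'): GGTCGATGCCTAGGTGGGCTTAGGAAATGTTGAGAAAACCATCCTAACAGGCGATGTTATATCT
Frame +1: AGA TAT AAC ATC GCC TGT TAG GAT GGT TTT CTC AAC ATT TCC TAA GCC CAC CTA GGC ATC GAC — no ATG→stop ORF.
Frame +2: GAT ATA ACA TCG CCT GTT AGG ATG GTT TTC TCA ACA TTT CCT AAG CCC ACC TAG GCA TCG ACC — ATG at 23, stop TAG at 53 → 33 nt.
Frame +3: ATA TAA CAT CGC CTG TTA GGA TGG TTT TCT CAA CAT TTC CTA AGC CCA CCT AGG CAT CGA — no ATG→stop ORF.
Frame -1: GGT CGA TGC CTA GGT GGG CTT AGG AAA TGT TGA GAA AAC CAT CCT AAC AGG CGA TGT TAT ATC — no ATG→stop ORF.
Frame -2: GTC GAT GCC TAG GTG GGC TTA GGA AAT GTT GAG AAA ACC ATC CTA ACA GGC GAT GTT ATA TCT — no ATG→stop ORF.
Frame -3: TCG ATG CCT AGG TGG GCT TAG GAA ATG TTG AGA AAA CCA TCC TAA CAG GCG ATG TTA TAT — ATG at 6, stop TAG at 21 → 18 nt; ATG at 27, stop TAA at 45 → 21 nt.
Forward-strand max 33 nt; reverse-strand max 21 nt. The forward strand has the longer ORF.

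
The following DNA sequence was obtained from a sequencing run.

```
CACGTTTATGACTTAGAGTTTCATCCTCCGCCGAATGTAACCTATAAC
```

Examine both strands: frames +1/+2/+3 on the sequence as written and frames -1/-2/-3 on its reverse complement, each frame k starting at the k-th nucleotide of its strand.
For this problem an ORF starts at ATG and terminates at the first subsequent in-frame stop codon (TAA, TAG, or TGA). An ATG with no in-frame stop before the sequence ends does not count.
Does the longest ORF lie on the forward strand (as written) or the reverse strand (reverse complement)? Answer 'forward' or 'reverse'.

reverse

Reverse complement (5'→3'): GTTATAGGTTACATTCGGCGGAGGATGAAACTCTAAGTCATAAACGTG
Frame +1: CAC GTT TAT GAC TTA GAG TTT CAT CCT CCG CCG AAT GTA ACC TAT AAC — no ATG→stop ORF.
Frame +2: ACG TTT ATG ACT TAG AGT TTC ATC CTC CGC CGA ATG TAA CCT ATA — ATG at 8, stop TAG at 14 → 9 nt; ATG at 35, stop TAA at 38 → 6 nt.
Frame +3: CGT TTA TGA CTT AGA GTT TCA TCC TCC GCC GAA TGT AAC CTA TAA — no ATG→stop ORF.
Frame -1: GTT ATA GGT TAC ATT CGG CGG AGG ATG AAA CTC TAA GTC ATA AAC GTG — ATG at 25, stop TAA at 34 → 12 nt.
Frame -2: TTA TAG GTT ACA TTC GGC GGA GGA TGA AAC TCT AAG TCA TAA ACG — no ATG→stop ORF.
Frame -3: TAT AGG TTA CAT TCG GCG GAG GAT GAA ACT CTA AGT CAT AAA CGT — no ATG→stop ORF.
Forward-strand max 9 nt; reverse-strand max 12 nt. The reverse strand has the longer ORF.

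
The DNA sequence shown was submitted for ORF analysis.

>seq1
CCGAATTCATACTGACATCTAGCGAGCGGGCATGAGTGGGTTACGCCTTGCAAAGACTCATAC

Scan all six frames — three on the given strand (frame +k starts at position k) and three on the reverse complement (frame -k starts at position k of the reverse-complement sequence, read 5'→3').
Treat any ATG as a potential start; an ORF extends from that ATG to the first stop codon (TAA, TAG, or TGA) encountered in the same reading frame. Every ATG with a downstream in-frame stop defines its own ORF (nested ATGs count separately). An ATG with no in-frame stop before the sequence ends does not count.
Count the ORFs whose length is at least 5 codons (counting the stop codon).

Reverse complement (5'→3'): GTATGAGTCTTTGCAAGGCGTAACCCACTCATGCCCGCTCGCTAGATGTCAGTATGAATTCGG
Frame +1: CCG AAT TCA TAC TGA CAT CTA GCG AGC GGG CAT GAG TGG GTT ACG CCT TGC AAA GAC TCA TAC — no ATG→stop ORF.
Frame +2: CGA ATT CAT ACT GAC ATC TAG CGA GCG GGC ATG AGT GGG TTA CGC CTT GCA AAG ACT CAT — no ATG→stop ORF.
Frame +3: GAA TTC ATA CTG ACA TCT AGC GAG CGG GCA TGA GTG GGT TAC GCC TTG CAA AGA CTC ATA — no ATG→stop ORF.
Frame -1: GTA TGA GTC TTT GCA AGG CGT AAC CCA CTC ATG CCC GCT CGC TAG ATG TCA GTA TGA ATT CGG — ATG at 31, stop TAG at 43 → 15 nt; ATG at 46, stop TGA at 55 → 12 nt.
Frame -2: TAT GAG TCT TTG CAA GGC GTA ACC CAC TCA TGC CCG CTC GCT AGA TGT CAG TAT GAA TTC — no ATG→stop ORF.
Frame -3: ATG AGT CTT TGC AAG GCG TAA CCC ACT CAT GCC CGC TCG CTA GAT GTC AGT ATG AAT TCG — ATG at 3, stop TAA at 21 → 21 nt.
ORFs ≥ 5 codons: frame -1 31–45 (5 codons), frame -3 3–23 (7 codons). Count = 2.

2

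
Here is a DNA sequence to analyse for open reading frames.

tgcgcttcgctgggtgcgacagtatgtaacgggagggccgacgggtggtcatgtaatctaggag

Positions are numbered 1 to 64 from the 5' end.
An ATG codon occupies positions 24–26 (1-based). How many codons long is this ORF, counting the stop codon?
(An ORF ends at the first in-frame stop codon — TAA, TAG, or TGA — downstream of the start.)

2

Codons from position 24: ATG (24–26), TAA (27–29).
TAA is the first in-frame stop; that's 2 codons including the stop.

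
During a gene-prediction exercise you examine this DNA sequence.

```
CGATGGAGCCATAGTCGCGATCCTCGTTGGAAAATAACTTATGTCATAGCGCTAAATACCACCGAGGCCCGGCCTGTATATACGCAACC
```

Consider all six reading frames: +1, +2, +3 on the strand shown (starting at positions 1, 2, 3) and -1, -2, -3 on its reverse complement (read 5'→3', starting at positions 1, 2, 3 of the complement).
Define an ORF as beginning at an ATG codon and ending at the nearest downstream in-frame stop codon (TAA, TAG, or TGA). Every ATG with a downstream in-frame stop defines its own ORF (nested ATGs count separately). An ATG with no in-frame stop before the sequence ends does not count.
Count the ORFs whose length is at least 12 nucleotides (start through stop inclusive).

Reverse complement (5'→3'): GGTTGCGTATATACAGGCCGGGCCTCGGTGGTATTTAGCGCTATGACATAAGTTATTTTCCAACGAGGATCGCGACTATGGCTCCATCG
Frame +1: CGA TGG AGC CAT AGT CGC GAT CCT CGT TGG AAA ATA ACT TAT GTC ATA GCG CTA AAT ACC ACC GAG GCC CGG CCT GTA TAT ACG CAA — no ATG→stop ORF.
Frame +2: GAT GGA GCC ATA GTC GCG ATC CTC GTT GGA AAA TAA CTT ATG TCA TAG CGC TAA ATA CCA CCG AGG CCC GGC CTG TAT ATA CGC AAC — ATG at 41, stop TAG at 47 → 9 nt.
Frame +3: ATG GAG CCA TAG TCG CGA TCC TCG TTG GAA AAT AAC TTA TGT CAT AGC GCT AAA TAC CAC CGA GGC CCG GCC TGT ATA TAC GCA ACC — ATG at 3, stop TAG at 12 → 12 nt.
Frame -1: GGT TGC GTA TAT ACA GGC CGG GCC TCG GTG GTA TTT AGC GCT ATG ACA TAA GTT ATT TTC CAA CGA GGA TCG CGA CTA TGG CTC CAT — ATG at 43, stop TAA at 49 → 9 nt.
Frame -2: GTT GCG TAT ATA CAG GCC GGG CCT CGG TGG TAT TTA GCG CTA TGA CAT AAG TTA TTT TCC AAC GAG GAT CGC GAC TAT GGC TCC ATC — no ATG→stop ORF.
Frame -3: TTG CGT ATA TAC AGG CCG GGC CTC GGT GGT ATT TAG CGC TAT GAC ATA AGT TAT TTT CCA ACG AGG ATC GCG ACT ATG GCT CCA TCG — no ATG→stop ORF.
ORFs ≥ 12 nucleotides: frame +3 3–14 (12 nucleotides). Count = 1.

1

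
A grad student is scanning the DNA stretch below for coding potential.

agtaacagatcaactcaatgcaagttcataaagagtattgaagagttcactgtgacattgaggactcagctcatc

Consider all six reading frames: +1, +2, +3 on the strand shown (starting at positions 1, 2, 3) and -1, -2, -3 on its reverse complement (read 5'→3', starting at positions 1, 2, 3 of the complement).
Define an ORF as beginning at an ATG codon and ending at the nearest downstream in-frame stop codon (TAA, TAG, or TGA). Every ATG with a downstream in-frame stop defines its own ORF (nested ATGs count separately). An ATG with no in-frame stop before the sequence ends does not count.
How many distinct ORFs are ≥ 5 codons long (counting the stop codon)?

Reverse complement (5'→3'): GATGAGCTGAGTCCTCAATGTCACAGTGAACTCTTCAATACTCTTTATGAACTTGCATTGAGTTGATCTGTTACT
Frame +1: AGT AAC AGA TCA ACT CAA TGC AAG TTC ATA AAG AGT ATT GAA GAG TTC ACT GTG ACA TTG AGG ACT CAG CTC ATC — no ATG→stop ORF.
Frame +2: GTA ACA GAT CAA CTC AAT GCA AGT TCA TAA AGA GTA TTG AAG AGT TCA CTG TGA CAT TGA GGA CTC AGC TCA — no ATG→stop ORF.
Frame +3: TAA CAG ATC AAC TCA ATG CAA GTT CAT AAA GAG TAT TGA AGA GTT CAC TGT GAC ATT GAG GAC TCA GCT CAT — ATG at 18, stop TGA at 39 → 24 nt.
Frame -1: GAT GAG CTG AGT CCT CAA TGT CAC AGT GAA CTC TTC AAT ACT CTT TAT GAA CTT GCA TTG AGT TGA TCT GTT ACT — no ATG→stop ORF.
Frame -2: ATG AGC TGA GTC CTC AAT GTC ACA GTG AAC TCT TCA ATA CTC TTT ATG AAC TTG CAT TGA GTT GAT CTG TTA — ATG at 2, stop TGA at 8 → 9 nt; ATG at 47, stop TGA at 59 → 15 nt.
Frame -3: TGA GCT GAG TCC TCA ATG TCA CAG TGA ACT CTT CAA TAC TCT TTA TGA ACT TGC ATT GAG TTG ATC TGT TAC — ATG at 18, stop TGA at 27 → 12 nt.
ORFs ≥ 5 codons: frame +3 18–41 (8 codons), frame -2 47–61 (5 codons). Count = 2.

2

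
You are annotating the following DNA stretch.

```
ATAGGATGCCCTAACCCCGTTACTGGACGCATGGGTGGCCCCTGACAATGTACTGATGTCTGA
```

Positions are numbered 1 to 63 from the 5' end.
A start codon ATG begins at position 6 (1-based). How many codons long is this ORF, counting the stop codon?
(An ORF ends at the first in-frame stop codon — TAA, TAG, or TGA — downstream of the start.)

3

Codons from position 6: ATG (6–8), CCC (9–11), TAA (12–14).
TAA is the first in-frame stop; that's 3 codons including the stop.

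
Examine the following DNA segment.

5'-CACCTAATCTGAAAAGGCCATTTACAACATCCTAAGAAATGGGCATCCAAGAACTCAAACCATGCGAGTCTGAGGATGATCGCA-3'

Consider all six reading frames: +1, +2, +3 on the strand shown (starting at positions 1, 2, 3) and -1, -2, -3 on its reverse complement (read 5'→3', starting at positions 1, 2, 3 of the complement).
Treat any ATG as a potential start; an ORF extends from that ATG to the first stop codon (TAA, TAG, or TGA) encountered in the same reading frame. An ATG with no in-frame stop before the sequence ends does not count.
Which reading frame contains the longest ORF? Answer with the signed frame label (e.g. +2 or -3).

-1

Reverse complement (5'→3'): TGCGATCATCCTCAGACTCGCATGGTTTGAGTTCTTGGATGCCCATTTCTTAGGATGTTGTAAATGGCCTTTTCAGATTAGGTG
Frame +1: CAC CTA ATC TGA AAA GGC CAT TTA CAA CAT CCT AAG AAA TGG GCA TCC AAG AAC TCA AAC CAT GCG AGT CTG AGG ATG ATC GCA — no ATG→stop ORF.
Frame +2: ACC TAA TCT GAA AAG GCC ATT TAC AAC ATC CTA AGA AAT GGG CAT CCA AGA ACT CAA ACC ATG CGA GTC TGA GGA TGA TCG — ATG at 62, stop TGA at 71 → 12 nt.
Frame +3: CCT AAT CTG AAA AGG CCA TTT ACA ACA TCC TAA GAA ATG GGC ATC CAA GAA CTC AAA CCA TGC GAG TCT GAG GAT GAT CGC — no ATG→stop ORF.
Frame -1: TGC GAT CAT CCT CAG ACT CGC ATG GTT TGA GTT CTT GGA TGC CCA TTT CTT AGG ATG TTG TAA ATG GCC TTT TCA GAT TAG GTG — ATG at 22, stop TGA at 28 → 9 nt; ATG at 55, stop TAA at 61 → 9 nt; ATG at 64, stop TAG at 79 → 18 nt.
Frame -2: GCG ATC ATC CTC AGA CTC GCA TGG TTT GAG TTC TTG GAT GCC CAT TTC TTA GGA TGT TGT AAA TGG CCT TTT CAG ATT AGG — no ATG→stop ORF.
Frame -3: CGA TCA TCC TCA GAC TCG CAT GGT TTG AGT TCT TGG ATG CCC ATT TCT TAG GAT GTT GTA AAT GGC CTT TTC AGA TTA GGT — ATG at 39, stop TAG at 51 → 15 nt.
Longest ORF is 18 nt in frame -1 (positions 64–81).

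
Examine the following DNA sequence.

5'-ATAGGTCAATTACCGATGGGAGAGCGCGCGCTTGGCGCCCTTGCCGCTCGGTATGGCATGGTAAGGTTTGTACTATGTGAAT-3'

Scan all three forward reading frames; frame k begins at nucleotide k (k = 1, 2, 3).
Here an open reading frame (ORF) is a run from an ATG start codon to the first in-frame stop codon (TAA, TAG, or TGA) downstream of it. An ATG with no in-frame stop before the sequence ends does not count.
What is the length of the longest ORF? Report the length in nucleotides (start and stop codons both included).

12

Frame 1: ATA GGT CAA TTA CCG ATG GGA GAG CGC GCG CTT GGC GCC CTT GCC GCT CGG TAT GGC ATG GTA AGG TTT GTA CTA TGT GAA — no ATG→stop ORF.
Frame 2: TAG GTC AAT TAC CGA TGG GAG AGC GCG CGC TTG GCG CCC TTG CCG CTC GGT ATG GCA TGG TAA GGT TTG TAC TAT GTG AAT — ATG at 53, stop TAA at 62 → 12 nt.
Frame 3: AGG TCA ATT ACC GAT GGG AGA GCG CGC GCT TGG CGC CCT TGC CGC TCG GTA TGG CAT GGT AAG GTT TGT ACT ATG TGA — ATG at 75, stop TGA at 78 → 6 nt.
Longest: frame 2, positions 53–64, 12 nt = 4 codons = 3 aa. → 12 nucleotides.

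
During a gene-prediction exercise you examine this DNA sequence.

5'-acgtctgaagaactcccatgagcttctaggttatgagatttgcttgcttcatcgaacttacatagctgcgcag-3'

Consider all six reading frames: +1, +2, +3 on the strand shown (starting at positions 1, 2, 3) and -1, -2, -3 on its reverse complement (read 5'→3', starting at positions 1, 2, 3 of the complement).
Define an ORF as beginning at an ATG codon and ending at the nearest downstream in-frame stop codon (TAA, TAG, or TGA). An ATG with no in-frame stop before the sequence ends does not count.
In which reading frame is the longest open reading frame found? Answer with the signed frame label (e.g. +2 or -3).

Reverse complement (5'→3'): CTGCGCAGCTATGTAAGTTCGATGAAGCAAGCAAATCTCATAACCTAGAAGCTCATGGGAGTTCTTCAGACGT
Frame +1: ACG TCT GAA GAA CTC CCA TGA GCT TCT AGG TTA TGA GAT TTG CTT GCT TCA TCG AAC TTA CAT AGC TGC GCA — no ATG→stop ORF.
Frame +2: CGT CTG AAG AAC TCC CAT GAG CTT CTA GGT TAT GAG ATT TGC TTG CTT CAT CGA ACT TAC ATA GCT GCG CAG — no ATG→stop ORF.
Frame +3: GTC TGA AGA ACT CCC ATG AGC TTC TAG GTT ATG AGA TTT GCT TGC TTC ATC GAA CTT ACA TAG CTG CGC — ATG at 18, stop TAG at 27 → 12 nt; ATG at 33, stop TAG at 63 → 33 nt.
Frame -1: CTG CGC AGC TAT GTA AGT TCG ATG AAG CAA GCA AAT CTC ATA ACC TAG AAG CTC ATG GGA GTT CTT CAG ACG — ATG at 22, stop TAG at 46 → 27 nt.
Frame -2: TGC GCA GCT ATG TAA GTT CGA TGA AGC AAG CAA ATC TCA TAA CCT AGA AGC TCA TGG GAG TTC TTC AGA CGT — ATG at 11, stop TAA at 14 → 6 nt.
Frame -3: GCG CAG CTA TGT AAG TTC GAT GAA GCA AGC AAA TCT CAT AAC CTA GAA GCT CAT GGG AGT TCT TCA GAC — no ATG→stop ORF.
Longest ORF is 33 nt in frame +3 (positions 33–65).

+3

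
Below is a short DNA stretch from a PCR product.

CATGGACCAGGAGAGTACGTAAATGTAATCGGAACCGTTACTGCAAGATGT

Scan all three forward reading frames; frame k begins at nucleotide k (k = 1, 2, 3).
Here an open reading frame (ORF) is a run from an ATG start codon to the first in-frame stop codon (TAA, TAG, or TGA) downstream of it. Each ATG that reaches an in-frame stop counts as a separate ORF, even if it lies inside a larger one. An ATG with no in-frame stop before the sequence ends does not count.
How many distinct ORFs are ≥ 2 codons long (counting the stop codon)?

2

Frame 1: CAT GGA CCA GGA GAG TAC GTA AAT GTA ATC GGA ACC GTT ACT GCA AGA TGT — no ATG→stop ORF.
Frame 2: ATG GAC CAG GAG AGT ACG TAA ATG TAA TCG GAA CCG TTA CTG CAA GAT — ATG at 2, stop TAA at 20 → 21 nt; ATG at 23, stop TAA at 26 → 6 nt.
Frame 3: TGG ACC AGG AGA GTA CGT AAA TGT AAT CGG AAC CGT TAC TGC AAG ATG — no ATG→stop ORF.
ORFs ≥ 2 codons: frame 2 2–22 (7 codons), frame 2 23–28 (2 codons). Count = 2.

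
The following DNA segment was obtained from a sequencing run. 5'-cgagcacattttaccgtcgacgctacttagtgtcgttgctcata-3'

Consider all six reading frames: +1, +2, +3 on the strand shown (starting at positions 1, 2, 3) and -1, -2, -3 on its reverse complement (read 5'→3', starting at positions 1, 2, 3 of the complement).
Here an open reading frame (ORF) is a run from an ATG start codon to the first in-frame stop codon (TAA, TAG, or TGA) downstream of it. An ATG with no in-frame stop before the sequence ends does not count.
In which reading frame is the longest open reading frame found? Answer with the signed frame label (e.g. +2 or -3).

Reverse complement (5'→3'): TATGAGCAACGACACTAAGTAGCGTCGACGGTAAAATGTGCTCG
Frame +1: CGA GCA CAT TTT ACC GTC GAC GCT ACT TAG TGT CGT TGC TCA — no ATG→stop ORF.
Frame +2: GAG CAC ATT TTA CCG TCG ACG CTA CTT AGT GTC GTT GCT CAT — no ATG→stop ORF.
Frame +3: AGC ACA TTT TAC CGT CGA CGC TAC TTA GTG TCG TTG CTC ATA — no ATG→stop ORF.
Frame -1: TAT GAG CAA CGA CAC TAA GTA GCG TCG ACG GTA AAA TGT GCT — no ATG→stop ORF.
Frame -2: ATG AGC AAC GAC ACT AAG TAG CGT CGA CGG TAA AAT GTG CTC — ATG at 2, stop TAG at 20 → 21 nt.
Frame -3: TGA GCA ACG ACA CTA AGT AGC GTC GAC GGT AAA ATG TGC TCG — no ATG→stop ORF.
Longest ORF is 21 nt in frame -2 (positions 2–22).

-2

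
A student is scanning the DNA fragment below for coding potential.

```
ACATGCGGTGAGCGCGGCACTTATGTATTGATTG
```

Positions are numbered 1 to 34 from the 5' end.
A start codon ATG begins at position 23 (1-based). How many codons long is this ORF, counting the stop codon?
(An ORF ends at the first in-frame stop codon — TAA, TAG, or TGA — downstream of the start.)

Codons from position 23: ATG (23–25), TAT (26–28), TGA (29–31).
TGA is the first in-frame stop; that's 3 codons including the stop.

3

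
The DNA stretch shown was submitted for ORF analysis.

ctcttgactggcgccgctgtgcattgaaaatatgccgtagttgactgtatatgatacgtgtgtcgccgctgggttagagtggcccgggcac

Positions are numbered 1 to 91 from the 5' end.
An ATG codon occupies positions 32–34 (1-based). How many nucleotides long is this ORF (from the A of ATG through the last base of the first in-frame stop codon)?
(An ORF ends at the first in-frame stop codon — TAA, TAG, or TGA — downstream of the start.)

9

Codons from position 32: ATG (32–34), CCG (35–37), TAG (38–40).
TAG is the first in-frame stop; ORF spans 32–40, 9 nucleotides.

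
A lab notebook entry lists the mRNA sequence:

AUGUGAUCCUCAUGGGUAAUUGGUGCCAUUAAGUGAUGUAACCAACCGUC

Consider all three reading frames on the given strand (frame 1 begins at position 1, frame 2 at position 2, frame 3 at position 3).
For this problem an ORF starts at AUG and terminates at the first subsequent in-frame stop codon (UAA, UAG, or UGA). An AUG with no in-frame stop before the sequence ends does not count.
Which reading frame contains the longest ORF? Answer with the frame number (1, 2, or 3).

Frame 1: AUG UGA UCC UCA UGG GUA AUU GGU GCC AUU AAG UGA UGU AAC CAA CCG — AUG at 1, stop UGA at 4 → 6 nt.
Frame 2: UGU GAU CCU CAU GGG UAA UUG GUG CCA UUA AGU GAU GUA ACC AAC CGU — no AUG→stop ORF.
Frame 3: GUG AUC CUC AUG GGU AAU UGG UGC CAU UAA GUG AUG UAA CCA ACC GUC — AUG at 12, stop UAA at 30 → 21 nt; AUG at 36, stop UAA at 39 → 6 nt.
Longest ORF is 21 nt in frame 3 (positions 12–32).

3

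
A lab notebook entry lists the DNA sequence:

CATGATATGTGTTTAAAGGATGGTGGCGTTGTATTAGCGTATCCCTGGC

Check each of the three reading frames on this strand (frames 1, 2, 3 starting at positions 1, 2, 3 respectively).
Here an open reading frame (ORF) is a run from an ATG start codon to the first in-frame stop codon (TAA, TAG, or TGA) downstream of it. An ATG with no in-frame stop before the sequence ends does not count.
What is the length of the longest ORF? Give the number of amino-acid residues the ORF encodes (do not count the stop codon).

5

Frame 1: CAT GAT ATG TGT TTA AAG GAT GGT GGC GTT GTA TTA GCG TAT CCC TGG — no ATG→stop ORF.
Frame 2: ATG ATA TGT GTT TAA AGG ATG GTG GCG TTG TAT TAG CGT ATC CCT GGC — ATG at 2, stop TAA at 14 → 15 nt; ATG at 20, stop TAG at 35 → 18 nt.
Frame 3: TGA TAT GTG TTT AAA GGA TGG TGG CGT TGT ATT AGC GTA TCC CTG — no ATG→stop ORF.
Longest: frame 2, positions 20–37, 18 nt = 6 codons = 5 aa. → 5 amino acids.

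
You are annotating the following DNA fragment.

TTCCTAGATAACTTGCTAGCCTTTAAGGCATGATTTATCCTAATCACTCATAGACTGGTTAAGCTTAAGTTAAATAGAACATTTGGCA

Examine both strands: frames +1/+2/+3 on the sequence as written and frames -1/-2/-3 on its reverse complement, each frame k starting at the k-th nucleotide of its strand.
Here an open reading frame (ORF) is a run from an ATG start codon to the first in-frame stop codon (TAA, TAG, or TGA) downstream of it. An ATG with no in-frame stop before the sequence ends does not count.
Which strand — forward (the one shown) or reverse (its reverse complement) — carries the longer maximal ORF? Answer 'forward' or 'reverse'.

forward

Reverse complement (5'→3'): TGCCAAATGTTCTATTTAACTTAAGCTTAACCAGTCTATGAGTGATTAGGATAAATCATGCCTTAAAGGCTAGCAAGTTATCTAGGAA
Frame +1: TTC CTA GAT AAC TTG CTA GCC TTT AAG GCA TGA TTT ATC CTA ATC ACT CAT AGA CTG GTT AAG CTT AAG TTA AAT AGA ACA TTT GGC — no ATG→stop ORF.
Frame +2: TCC TAG ATA ACT TGC TAG CCT TTA AGG CAT GAT TTA TCC TAA TCA CTC ATA GAC TGG TTA AGC TTA AGT TAA ATA GAA CAT TTG GCA — no ATG→stop ORF.
Frame +3: CCT AGA TAA CTT GCT AGC CTT TAA GGC ATG ATT TAT CCT AAT CAC TCA TAG ACT GGT TAA GCT TAA GTT AAA TAG AAC ATT TGG — ATG at 30, stop TAG at 51 → 24 nt.
Frame -1: TGC CAA ATG TTC TAT TTA ACT TAA GCT TAA CCA GTC TAT GAG TGA TTA GGA TAA ATC ATG CCT TAA AGG CTA GCA AGT TAT CTA GGA — ATG at 7, stop TAA at 22 → 18 nt; ATG at 58, stop TAA at 64 → 9 nt.
Frame -2: GCC AAA TGT TCT ATT TAA CTT AAG CTT AAC CAG TCT ATG AGT GAT TAG GAT AAA TCA TGC CTT AAA GGC TAG CAA GTT ATC TAG GAA — ATG at 38, stop TAG at 47 → 12 nt.
Frame -3: CCA AAT GTT CTA TTT AAC TTA AGC TTA ACC AGT CTA TGA GTG ATT AGG ATA AAT CAT GCC TTA AAG GCT AGC AAG TTA TCT AGG — no ATG→stop ORF.
Forward-strand max 24 nt; reverse-strand max 18 nt. The forward strand has the longer ORF.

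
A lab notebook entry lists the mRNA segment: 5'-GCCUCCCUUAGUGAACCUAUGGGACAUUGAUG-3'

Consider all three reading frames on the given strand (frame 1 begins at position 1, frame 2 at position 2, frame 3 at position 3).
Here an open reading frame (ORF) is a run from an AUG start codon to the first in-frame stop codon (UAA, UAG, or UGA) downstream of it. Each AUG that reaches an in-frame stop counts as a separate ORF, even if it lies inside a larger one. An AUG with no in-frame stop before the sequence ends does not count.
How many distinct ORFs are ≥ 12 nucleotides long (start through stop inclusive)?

1

Frame 1: GCC UCC CUU AGU GAA CCU AUG GGA CAU UGA — AUG at 19, stop UGA at 28 → 12 nt.
Frame 2: CCU CCC UUA GUG AAC CUA UGG GAC AUU GAU — no AUG→stop ORF.
Frame 3: CUC CCU UAG UGA ACC UAU GGG ACA UUG AUG — no AUG→stop ORF.
ORFs ≥ 12 nucleotides: frame 1 19–30 (12 nucleotides). Count = 1.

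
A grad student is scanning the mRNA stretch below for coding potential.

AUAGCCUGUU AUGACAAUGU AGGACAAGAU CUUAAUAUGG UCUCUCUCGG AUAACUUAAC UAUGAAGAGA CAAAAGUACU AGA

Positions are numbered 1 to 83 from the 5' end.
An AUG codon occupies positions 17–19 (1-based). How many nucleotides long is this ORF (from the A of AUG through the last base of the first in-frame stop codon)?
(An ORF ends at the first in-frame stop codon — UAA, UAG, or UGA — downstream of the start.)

Codons from position 17: AUG (17–19), UAG (20–22).
UAG is the first in-frame stop; ORF spans 17–22, 6 nucleotides.

6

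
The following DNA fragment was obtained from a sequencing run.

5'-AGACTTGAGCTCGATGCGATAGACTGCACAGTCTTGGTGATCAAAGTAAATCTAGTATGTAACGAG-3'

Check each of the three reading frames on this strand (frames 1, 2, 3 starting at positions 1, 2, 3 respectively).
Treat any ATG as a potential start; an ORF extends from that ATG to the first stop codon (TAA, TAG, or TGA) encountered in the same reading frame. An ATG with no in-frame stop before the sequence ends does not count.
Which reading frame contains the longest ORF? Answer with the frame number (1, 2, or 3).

2

Frame 1: AGA CTT GAG CTC GAT GCG ATA GAC TGC ACA GTC TTG GTG ATC AAA GTA AAT CTA GTA TGT AAC GAG — no ATG→stop ORF.
Frame 2: GAC TTG AGC TCG ATG CGA TAG ACT GCA CAG TCT TGG TGA TCA AAG TAA ATC TAG TAT GTA ACG — ATG at 14, stop TAG at 20 → 9 nt.
Frame 3: ACT TGA GCT CGA TGC GAT AGA CTG CAC AGT CTT GGT GAT CAA AGT AAA TCT AGT ATG TAA CGA — ATG at 57, stop TAA at 60 → 6 nt.
Longest ORF is 9 nt in frame 2 (positions 14–22).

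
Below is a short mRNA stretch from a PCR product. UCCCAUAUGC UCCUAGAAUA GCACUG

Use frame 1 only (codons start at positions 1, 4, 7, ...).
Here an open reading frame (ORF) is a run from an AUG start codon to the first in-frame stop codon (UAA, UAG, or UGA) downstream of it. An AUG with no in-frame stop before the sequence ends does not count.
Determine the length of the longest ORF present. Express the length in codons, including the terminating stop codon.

Frame 1: UCC CAU AUG CUC CUA GAA UAG CAC — AUG at 7, stop UAG at 19 → 15 nt.
Longest: frame 1, positions 7–21, 15 nt = 5 codons = 4 aa. → 5 codons.

5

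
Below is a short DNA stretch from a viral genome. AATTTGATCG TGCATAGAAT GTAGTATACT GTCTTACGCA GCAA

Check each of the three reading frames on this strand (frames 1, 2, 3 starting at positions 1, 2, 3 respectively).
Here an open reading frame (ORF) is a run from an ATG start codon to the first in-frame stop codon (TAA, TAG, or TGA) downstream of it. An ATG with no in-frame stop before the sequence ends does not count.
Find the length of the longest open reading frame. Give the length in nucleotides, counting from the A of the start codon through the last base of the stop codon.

6

Frame 1: AAT TTG ATC GTG CAT AGA ATG TAG TAT ACT GTC TTA CGC AGC — ATG at 19, stop TAG at 22 → 6 nt.
Frame 2: ATT TGA TCG TGC ATA GAA TGT AGT ATA CTG TCT TAC GCA GCA — no ATG→stop ORF.
Frame 3: TTT GAT CGT GCA TAG AAT GTA GTA TAC TGT CTT ACG CAG CAA — no ATG→stop ORF.
Longest: frame 1, positions 19–24, 6 nt = 2 codons = 1 aa. → 6 nucleotides.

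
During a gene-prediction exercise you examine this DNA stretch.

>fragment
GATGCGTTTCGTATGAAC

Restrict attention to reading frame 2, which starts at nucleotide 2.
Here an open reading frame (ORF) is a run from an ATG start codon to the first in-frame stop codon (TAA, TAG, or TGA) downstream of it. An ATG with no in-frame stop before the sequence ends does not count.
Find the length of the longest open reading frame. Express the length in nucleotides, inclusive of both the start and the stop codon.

15

Frame 2: ATG CGT TTC GTA TGA — ATG at 2, stop TGA at 14 → 15 nt.
Longest: frame 2, positions 2–16, 15 nt = 5 codons = 4 aa. → 15 nucleotides.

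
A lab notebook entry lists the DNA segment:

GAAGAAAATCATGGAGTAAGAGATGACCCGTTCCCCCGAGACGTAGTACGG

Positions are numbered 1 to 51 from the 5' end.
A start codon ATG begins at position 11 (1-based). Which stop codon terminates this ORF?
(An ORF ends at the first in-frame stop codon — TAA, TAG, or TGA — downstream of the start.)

TAA

Codons from position 11: ATG (11–13), GAG (14–16), TAA (17–19).
The first in-frame stop codon is TAA.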